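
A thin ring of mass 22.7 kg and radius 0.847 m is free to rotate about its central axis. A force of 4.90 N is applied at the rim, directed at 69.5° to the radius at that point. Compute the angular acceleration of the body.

α ≈ 0.239 rad/s²

I = MR² = (22.7)(0.847)² = 16.29 kg·m².
Only the tangential component produces torque: τ = F R sinθ = (4.90)(0.847) sin 69.5° = 3.887 N·m.
From τ = Iα: α = 3.887/16.29 = 0.2387 rad/s².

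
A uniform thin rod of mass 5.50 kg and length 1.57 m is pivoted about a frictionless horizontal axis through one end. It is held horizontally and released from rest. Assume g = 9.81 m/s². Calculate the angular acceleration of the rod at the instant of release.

About the pivot, I = (1/3)ML² = (1/3)(5.50)(1.57)² = 4.519 kg·m².
The weight acts at the center, a distance L/2 = 0.7850 m from the pivot; τ = Mg(L/2) = 42.35 N·m.
α = τ/I = 42.35/4.519 = 9.373 rad/s².
(Equivalently α = (3g/(2L)) = 9.373 rad/s².)

α ≈ 9.37 rad/s²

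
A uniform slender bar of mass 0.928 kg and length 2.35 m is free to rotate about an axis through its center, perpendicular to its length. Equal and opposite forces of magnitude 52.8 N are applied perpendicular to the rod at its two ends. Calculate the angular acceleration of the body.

α ≈ 291 rad/s²

I = (1/12)ML² = (1/12)(0.928)(2.35)² = 0.4271 kg·m².
The couple gives τ = F·(L/2) + F·(L/2) = F L = (52.8)(2.35) = 124.1 N·m.
Newton's second law for rotation, τ = Iα, gives α = τ/I = 124.1/0.4271 = 290.5 rad/s².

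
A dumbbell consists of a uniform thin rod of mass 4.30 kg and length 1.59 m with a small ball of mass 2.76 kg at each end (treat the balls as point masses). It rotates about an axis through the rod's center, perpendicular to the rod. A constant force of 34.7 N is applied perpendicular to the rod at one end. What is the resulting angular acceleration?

α ≈ 6.28 rad/s²

I_rod = (1/12)ML² = (1/12)(4.30)(1.59)² = 0.9059 kg·m².
I_balls = 2·m·(L/2)² = 2(2.76)(0.7950)² = 3.489 kg·m².
Total I = 4.395 kg·m².
τ = F·(L/2) = (34.7)(0.795) = 27.59 N·m.
α = τ/I = 27.59/4.395 = 6.277 rad/s².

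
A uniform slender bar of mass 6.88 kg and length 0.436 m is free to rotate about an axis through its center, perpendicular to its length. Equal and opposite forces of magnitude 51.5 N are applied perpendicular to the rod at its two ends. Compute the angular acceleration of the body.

α ≈ 206 rad/s²

I = (1/12)ML² = (1/12)(6.88)(0.436)² = 0.1090 kg·m².
The couple gives τ = F·(L/2) + F·(L/2) = F L = (51.5)(0.436) = 22.45 N·m.
From τ = Iα: α = 22.45/0.1090 = 206.0 rad/s².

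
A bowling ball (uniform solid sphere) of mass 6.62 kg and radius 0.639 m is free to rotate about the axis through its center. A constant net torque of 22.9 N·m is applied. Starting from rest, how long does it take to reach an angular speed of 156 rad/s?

t ≈ 7.37 s

I = (2/5)MR² = (2/5)(6.62)(0.639)² = 1.081 kg·m².
α = τ/I = 22.9/1.081 = 21.18 rad/s².
ω = αt ⇒ t = ω/α = 156/21.18 = 7.366 s.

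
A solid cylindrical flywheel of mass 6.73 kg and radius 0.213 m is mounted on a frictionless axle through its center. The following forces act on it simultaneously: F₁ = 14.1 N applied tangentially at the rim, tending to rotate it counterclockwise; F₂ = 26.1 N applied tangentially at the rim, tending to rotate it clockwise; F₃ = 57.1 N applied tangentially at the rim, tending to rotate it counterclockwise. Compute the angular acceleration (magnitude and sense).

I = ½MR² = (1/2)(6.73)(0.213)² = 0.1527 kg·m².
Taking counterclockwise as positive: τ₁ = +(14.1)(0.213) = +3.003 N·m; τ₂ = −(26.1)(0.213) = −5.559 N·m; τ₃ = +(57.1)(0.213) = +12.16 N·m.
Net torque τ = 9.606 N·m.
α = τ/I = 9.606/0.1527 = 62.92 rad/s².

α ≈ 62.9 rad/s², counterclockwise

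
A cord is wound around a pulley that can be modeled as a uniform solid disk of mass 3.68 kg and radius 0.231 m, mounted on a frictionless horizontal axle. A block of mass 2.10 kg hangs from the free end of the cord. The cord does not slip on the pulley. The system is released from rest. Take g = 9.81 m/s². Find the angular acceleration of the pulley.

α ≈ 22.6 rad/s²

I = ½MR² = (1/2)(3.68)(0.231)² = 0.09818 kg·m².
Block: mg − T = ma. Pulley: TR = Iα. No-slip: a = αR, so T = (I/R²)a = 1.840·a.
Then mg = (m + 1.840)a, so a = (2.10)(9.81)/(2.10 + 1.840) = 5.229 m/s².
α = a/R = 5.229/0.231 = 22.63 rad/s².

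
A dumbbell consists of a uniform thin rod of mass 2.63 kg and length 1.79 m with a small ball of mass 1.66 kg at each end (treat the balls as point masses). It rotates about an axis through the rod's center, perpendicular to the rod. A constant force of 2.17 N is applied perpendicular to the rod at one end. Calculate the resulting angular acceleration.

I_rod = (1/12)ML² = (1/12)(2.63)(1.79)² = 0.7022 kg·m².
I_balls = 2·m·(L/2)² = 2(1.66)(0.8950)² = 2.659 kg·m².
Total I = 3.362 kg·m².
τ = F·(L/2) = (2.17)(0.895) = 1.942 N·m.
α = τ/I = 1.942/3.362 = 0.5777 rad/s².

α ≈ 0.578 rad/s²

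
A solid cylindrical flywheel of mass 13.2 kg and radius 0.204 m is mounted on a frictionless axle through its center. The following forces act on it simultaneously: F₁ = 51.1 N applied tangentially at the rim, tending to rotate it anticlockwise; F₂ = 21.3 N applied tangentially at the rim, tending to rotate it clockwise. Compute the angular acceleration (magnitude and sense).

I = ½MR² = (1/2)(13.2)(0.204)² = 0.2747 kg·m².
Taking anticlockwise as positive: τ₁ = +(51.1)(0.204) = +10.42 N·m; τ₂ = −(21.3)(0.204) = −4.345 N·m.
Net torque τ = 6.079 N·m.
α = τ/I = 6.079/0.2747 = 22.13 rad/s².

α ≈ 22.1 rad/s², anticlockwise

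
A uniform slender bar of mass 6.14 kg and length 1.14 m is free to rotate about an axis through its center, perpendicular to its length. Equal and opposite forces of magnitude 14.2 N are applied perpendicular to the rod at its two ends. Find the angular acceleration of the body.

α ≈ 24.3 rad/s²

I = (1/12)ML² = (1/12)(6.14)(1.14)² = 0.6650 kg·m².
The couple gives τ = F·(L/2) + F·(L/2) = F L = (14.2)(1.14) = 16.19 N·m.
Newton's second law for rotation, τ = Iα, gives α = τ/I = 16.19/0.6650 = 24.34 rad/s².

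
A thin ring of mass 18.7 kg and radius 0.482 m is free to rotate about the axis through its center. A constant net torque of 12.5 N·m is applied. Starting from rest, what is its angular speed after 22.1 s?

ω ≈ 63.6 rad/s

I = MR² = (18.7)(0.482)² = 4.344 kg·m².
α = τ/I = 12.5/4.344 = 2.877 rad/s².
ω = ω₀ + αt = 0 + (2.877)(22.1) = 63.59 rad/s.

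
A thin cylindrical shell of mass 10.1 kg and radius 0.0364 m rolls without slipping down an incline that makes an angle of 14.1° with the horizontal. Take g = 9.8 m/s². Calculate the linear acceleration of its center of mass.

a ≈ 1.19 m/s²

Translation along the incline: Mg sinθ − f = Ma.
Rotation about the center: fR = Iα with I = MR². No-slip gives a = αR, so f = (I/R²)a = M a.
Substituting: Mg sinθ = (1 + 1.000)Ma, so a = g sinθ/(1 + 1.000) = (9.8) sin 14.1° / 2.000 = 1.194 m/s².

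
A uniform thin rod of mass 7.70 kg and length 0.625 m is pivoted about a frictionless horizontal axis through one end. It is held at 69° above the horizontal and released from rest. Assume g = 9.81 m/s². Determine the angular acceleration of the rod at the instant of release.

About the pivot, I = (1/3)ML² = (1/3)(7.70)(0.625)² = 1.003 kg·m².
The weight acts at the center, a distance L/2 = 0.3125 m from the pivot; τ = Mg(L/2) cos 69° = 8.459 N·m.
α = τ/I = 8.459/1.003 = 8.437 rad/s².

α ≈ 8.44 rad/s²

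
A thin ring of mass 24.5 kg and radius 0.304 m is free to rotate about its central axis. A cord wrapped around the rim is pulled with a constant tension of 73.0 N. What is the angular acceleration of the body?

α ≈ 9.80 rad/s²

I = MR² = (24.5)(0.304)² = 2.264 kg·m².
τ = F R = (73.0)(0.304) = 22.19 N·m.
Newton's second law for rotation, τ = Iα, gives α = τ/I = 22.19/2.264 = 9.801 rad/s².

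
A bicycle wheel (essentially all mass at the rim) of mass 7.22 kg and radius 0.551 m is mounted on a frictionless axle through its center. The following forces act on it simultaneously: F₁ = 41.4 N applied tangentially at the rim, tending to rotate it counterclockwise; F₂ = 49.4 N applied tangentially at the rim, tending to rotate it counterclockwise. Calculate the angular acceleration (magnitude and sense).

α ≈ 22.8 rad/s², counterclockwise

I = MR² = (7.22)(0.551)² = 2.192 kg·m².
Taking counterclockwise as positive: τ₁ = +(41.4)(0.551) = +22.81 N·m; τ₂ = +(49.4)(0.551) = +27.22 N·m.
Net torque τ = 50.03 N·m.
α = τ/I = 50.03/2.192 = 22.82 rad/s².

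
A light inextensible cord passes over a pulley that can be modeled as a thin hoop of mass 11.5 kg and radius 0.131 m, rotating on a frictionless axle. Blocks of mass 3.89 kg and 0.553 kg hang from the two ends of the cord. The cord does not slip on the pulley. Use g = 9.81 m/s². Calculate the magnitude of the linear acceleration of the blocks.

I = MR² = (11.5)(0.131)² = 0.1974 kg·m².
Heavier block: m₁g − T₁ = m₁a. Lighter block: T₂ − m₂g = m₂a.
Pulley: (T₁ − T₂)R = Iα = I(a/R), so T₁ − T₂ = (I/R²)a = 1·M_p a = 11.50·a.
Adding the three: (m₁ − m₂)g = (m₁ + m₂ + 11.50)a, so a = (3.89 − 0.553)(9.81)/(3.89 + 0.553 + 11.50) = 2.053 m/s².

a ≈ 2.05 m/s²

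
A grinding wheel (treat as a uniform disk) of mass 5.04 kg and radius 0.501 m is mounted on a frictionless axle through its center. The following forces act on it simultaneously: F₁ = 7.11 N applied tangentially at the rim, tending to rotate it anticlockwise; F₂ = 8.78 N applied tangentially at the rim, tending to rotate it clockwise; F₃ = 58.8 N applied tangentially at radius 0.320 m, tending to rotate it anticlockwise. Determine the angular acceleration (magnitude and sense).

α ≈ 28.4 rad/s², anticlockwise

I = ½MR² = (1/2)(5.04)(0.501)² = 0.6325 kg·m².
Taking anticlockwise as positive: τ₁ = +(7.11)(0.501) = +3.562 N·m; τ₂ = −(8.78)(0.501) = −4.399 N·m; τ₃ = +(58.8)(0.320) = +18.82 N·m.
Net torque τ = 17.98 N·m.
α = τ/I = 17.98/0.6325 = 28.42 rad/s².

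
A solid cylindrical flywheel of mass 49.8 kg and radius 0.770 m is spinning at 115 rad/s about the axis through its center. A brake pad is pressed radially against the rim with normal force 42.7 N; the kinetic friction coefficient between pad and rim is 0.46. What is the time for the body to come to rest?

t ≈ 112 s

I = ½MR² = (1/2)(49.8)(0.770)² = 14.76 kg·m².
Friction force f = μN = (0.46)(42.7) = 19.64 N at the rim; torque magnitude τ = fR = 15.12 N·m, opposing ω.
|α| = τ/I = 15.12/14.76 = 1.024 rad/s² (deceleration).
0 = ω₀ − |α|t ⇒ t = ω₀/|α| = 115/1.024 = 112.3 s.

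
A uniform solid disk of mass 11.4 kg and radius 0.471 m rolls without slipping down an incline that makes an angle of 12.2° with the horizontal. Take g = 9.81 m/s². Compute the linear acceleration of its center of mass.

a ≈ 1.38 m/s²

Translation along the incline: Mg sinθ − f = Ma.
Rotation about the center: fR = Iα with I = ½MR². No-slip gives a = αR, so f = (I/R²)a = (1/2)M a.
Substituting: Mg sinθ = (1 + 0.5000)Ma, so a = g sinθ/(1 + 0.5000) = (9.81) sin 12.2° / 1.500 = 1.382 m/s².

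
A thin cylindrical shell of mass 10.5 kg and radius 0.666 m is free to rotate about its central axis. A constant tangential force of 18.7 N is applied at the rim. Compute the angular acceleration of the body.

I = MR² = (10.5)(0.666)² = 4.657 kg·m².
τ = F R = (18.7)(0.666) = 12.45 N·m.
From τ = Iα: α = 12.45/4.657 = 2.674 rad/s².

α ≈ 2.67 rad/s²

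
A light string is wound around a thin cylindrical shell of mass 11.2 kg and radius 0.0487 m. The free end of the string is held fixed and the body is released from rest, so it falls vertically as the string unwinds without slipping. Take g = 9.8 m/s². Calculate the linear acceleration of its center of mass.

a ≈ 4.90 m/s²

Translation: Mg − T = Ma. Rotation about the center: TR = Iα with I = MR².
With a = αR: T = (I/R²)a = M a, so Mg = (1 + 1.000)Ma.
a = g/(1 + 1.000) = 9.8/2.000 = 4.900 m/s².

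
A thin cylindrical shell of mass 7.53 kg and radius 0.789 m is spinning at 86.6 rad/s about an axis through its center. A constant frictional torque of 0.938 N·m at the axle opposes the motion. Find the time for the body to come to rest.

t ≈ 433 s

I = MR² = (7.53)(0.789)² = 4.688 kg·m².
The net torque has magnitude 0.938 N·m, opposing ω.
|α| = τ/I = 0.9380/4.688 = 0.2001 rad/s² (deceleration).
0 = ω₀ − |α|t ⇒ t = ω₀/|α| = 86.6/0.2001 = 432.8 s.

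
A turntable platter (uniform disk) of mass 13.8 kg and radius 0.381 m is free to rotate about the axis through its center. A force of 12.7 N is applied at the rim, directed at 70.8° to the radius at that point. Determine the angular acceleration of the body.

α ≈ 4.56 rad/s²

I = ½MR² = (1/2)(13.8)(0.381)² = 1.002 kg·m².
Only the tangential component produces torque: τ = F R sinθ = (12.7)(0.381) sin 70.8° = 4.570 N·m.
From τ = Iα: α = 4.570/1.002 = 4.562 rad/s².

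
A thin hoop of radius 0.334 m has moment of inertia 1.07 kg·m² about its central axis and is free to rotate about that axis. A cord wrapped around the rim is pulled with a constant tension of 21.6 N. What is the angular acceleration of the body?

α ≈ 6.74 rad/s²

τ = F R = (21.6)(0.334) = 7.214 N·m.
Newton's second law for rotation, τ = Iα, gives α = τ/I = 7.214/1.070 = 6.742 rad/s².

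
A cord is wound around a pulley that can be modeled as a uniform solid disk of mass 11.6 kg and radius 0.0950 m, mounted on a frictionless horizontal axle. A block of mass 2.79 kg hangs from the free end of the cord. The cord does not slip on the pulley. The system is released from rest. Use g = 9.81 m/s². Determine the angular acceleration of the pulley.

I = ½MR² = (1/2)(11.6)(0.0950)² = 0.05234 kg·m².
Block: mg − T = ma. Pulley: TR = Iα. No-slip: a = αR, so T = (I/R²)a = 5.800·a.
Then mg = (m + 5.800)a, so a = (2.79)(9.81)/(2.79 + 5.800) = 3.186 m/s².
α = a/R = 3.186/0.0950 = 33.54 rad/s².

α ≈ 33.5 rad/s²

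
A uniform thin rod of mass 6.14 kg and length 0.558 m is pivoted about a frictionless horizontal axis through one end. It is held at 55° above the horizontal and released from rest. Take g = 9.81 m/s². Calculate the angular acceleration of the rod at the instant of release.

About the pivot, I = (1/3)ML² = (1/3)(6.14)(0.558)² = 0.6373 kg·m².
The weight acts at the center, a distance L/2 = 0.2790 m from the pivot; τ = Mg(L/2) cos 55° = 9.639 N·m.
α = τ/I = 9.639/0.6373 = 15.13 rad/s².
(Equivalently α = (3g/(2L)) cos 55° = 15.13 rad/s².)

α ≈ 15.1 rad/s²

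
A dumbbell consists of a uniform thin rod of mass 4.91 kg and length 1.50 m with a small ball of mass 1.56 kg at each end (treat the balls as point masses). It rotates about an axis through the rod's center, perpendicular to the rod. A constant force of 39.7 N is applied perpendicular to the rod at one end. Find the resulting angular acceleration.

I_rod = (1/12)ML² = (1/12)(4.91)(1.50)² = 0.9206 kg·m².
I_balls = 2·m·(L/2)² = 2(1.56)(0.7500)² = 1.755 kg·m².
Total I = 2.676 kg·m².
τ = F·(L/2) = (39.7)(0.750) = 29.78 N·m.
α = τ/I = 29.78/2.676 = 11.13 rad/s².

α ≈ 11.1 rad/s²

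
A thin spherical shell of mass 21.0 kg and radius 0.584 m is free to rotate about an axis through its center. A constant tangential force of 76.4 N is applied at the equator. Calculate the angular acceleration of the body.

α ≈ 9.34 rad/s²

I = (2/3)MR² = (2/3)(21.0)(0.584)² = 4.775 kg·m².
τ = F R = (76.4)(0.584) = 44.62 N·m.
Newton's second law for rotation, τ = Iα, gives α = τ/I = 44.62/4.775 = 9.344 rad/s².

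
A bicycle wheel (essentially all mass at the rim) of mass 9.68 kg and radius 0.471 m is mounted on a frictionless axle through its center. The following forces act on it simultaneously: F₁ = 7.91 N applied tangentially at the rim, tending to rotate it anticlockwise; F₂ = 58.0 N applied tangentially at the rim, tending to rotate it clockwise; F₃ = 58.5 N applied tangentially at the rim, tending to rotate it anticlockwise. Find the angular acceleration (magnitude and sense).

I = MR² = (9.68)(0.471)² = 2.147 kg·m².
Taking anticlockwise as positive: τ₁ = +(7.91)(0.471) = +3.726 N·m; τ₂ = −(58.0)(0.471) = −27.32 N·m; τ₃ = +(58.5)(0.471) = +27.55 N·m.
Net torque τ = 3.961 N·m.
α = τ/I = 3.961/2.147 = 1.845 rad/s².

α ≈ 1.84 rad/s², anticlockwise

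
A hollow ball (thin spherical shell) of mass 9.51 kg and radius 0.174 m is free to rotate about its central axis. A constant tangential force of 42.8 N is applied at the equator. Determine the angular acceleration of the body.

α ≈ 38.8 rad/s²

I = (2/3)MR² = (2/3)(9.51)(0.174)² = 0.1919 kg·m².
τ = F R = (42.8)(0.174) = 7.447 N·m.
Newton's second law for rotation, τ = Iα, gives α = τ/I = 7.447/0.1919 = 38.80 rad/s².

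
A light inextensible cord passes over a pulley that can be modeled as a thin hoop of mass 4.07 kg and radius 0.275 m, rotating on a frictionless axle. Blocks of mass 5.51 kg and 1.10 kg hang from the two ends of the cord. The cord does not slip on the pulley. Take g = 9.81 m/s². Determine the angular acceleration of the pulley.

α ≈ 14.7 rad/s²

I = MR² = (4.07)(0.275)² = 0.3078 kg·m².
Heavier block: m₁g − T₁ = m₁a. Lighter block: T₂ − m₂g = m₂a.
Pulley: (T₁ − T₂)R = Iα = I(a/R), so T₁ − T₂ = (I/R²)a = 1·M_p a = 4.070·a.
Adding the three: (m₁ − m₂)g = (m₁ + m₂ + 4.070)a, so a = (5.51 − 1.10)(9.81)/(5.51 + 1.10 + 4.070) = 4.051 m/s².
α = a/R = 4.051/0.275 = 14.73 rad/s².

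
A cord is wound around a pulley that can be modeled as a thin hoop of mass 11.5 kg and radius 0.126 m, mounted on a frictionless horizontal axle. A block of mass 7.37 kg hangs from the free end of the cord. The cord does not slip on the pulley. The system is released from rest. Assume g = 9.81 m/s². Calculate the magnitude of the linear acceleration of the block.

a ≈ 3.83 m/s²

I = MR² = (11.5)(0.126)² = 0.1826 kg·m².
Block: mg − T = ma. Pulley: TR = Iα. No-slip: a = αR, so T = (I/R²)a = 11.50·a.
Then mg = (m + 11.50)a, so a = (7.37)(9.81)/(7.37 + 11.50) = 3.831 m/s².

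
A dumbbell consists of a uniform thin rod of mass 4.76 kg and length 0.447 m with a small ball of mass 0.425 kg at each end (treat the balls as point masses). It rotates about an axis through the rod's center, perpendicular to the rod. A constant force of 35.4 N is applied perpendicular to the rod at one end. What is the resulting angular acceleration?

I_rod = (1/12)ML² = (1/12)(4.76)(0.447)² = 0.07926 kg·m².
I_balls = 2·m·(L/2)² = 2(0.425)(0.2235)² = 0.04246 kg·m².
Total I = 0.1217 kg·m².
τ = F·(L/2) = (35.4)(0.224) = 7.912 N·m.
α = τ/I = 7.912/0.1217 = 65.00 rad/s².

α ≈ 65.0 rad/s²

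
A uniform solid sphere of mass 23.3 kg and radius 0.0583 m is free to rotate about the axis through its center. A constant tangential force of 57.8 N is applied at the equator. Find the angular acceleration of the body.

I = (2/5)MR² = (2/5)(23.3)(0.0583)² = 0.03168 kg·m².
τ = F R = (57.8)(0.0583) = 3.370 N·m.
Newton's second law for rotation, τ = Iα, gives α = τ/I = 3.370/0.03168 = 106.4 rad/s².

α ≈ 106 rad/s²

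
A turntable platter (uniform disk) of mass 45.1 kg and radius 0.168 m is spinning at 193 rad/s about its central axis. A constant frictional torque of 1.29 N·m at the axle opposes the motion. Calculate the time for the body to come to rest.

I = ½MR² = (1/2)(45.1)(0.168)² = 0.6365 kg·m².
The net torque has magnitude 1.29 N·m, opposing ω.
|α| = τ/I = 1.290/0.6365 = 2.027 rad/s² (deceleration).
0 = ω₀ − |α|t ⇒ t = ω₀/|α| = 193/2.027 = 95.22 s.

t ≈ 95.2 s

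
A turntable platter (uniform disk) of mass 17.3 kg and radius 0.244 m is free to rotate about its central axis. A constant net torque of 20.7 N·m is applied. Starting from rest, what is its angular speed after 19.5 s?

I = ½MR² = (1/2)(17.3)(0.244)² = 0.5150 kg·m².
α = τ/I = 20.7/0.5150 = 40.20 rad/s².
ω = ω₀ + αt = 0 + (40.20)(19.5) = 783.8 rad/s.

ω ≈ 784 rad/s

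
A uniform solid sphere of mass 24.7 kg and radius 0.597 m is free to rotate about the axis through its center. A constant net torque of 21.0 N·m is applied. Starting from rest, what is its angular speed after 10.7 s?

I = (2/5)MR² = (2/5)(24.7)(0.597)² = 3.521 kg·m².
α = τ/I = 21.0/3.521 = 5.964 rad/s².
ω = ω₀ + αt = 0 + (5.964)(10.7) = 63.81 rad/s.

ω ≈ 63.8 rad/s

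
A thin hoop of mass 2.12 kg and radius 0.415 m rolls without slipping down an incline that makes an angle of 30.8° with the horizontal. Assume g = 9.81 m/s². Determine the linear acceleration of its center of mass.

Translation along the incline: Mg sinθ − f = Ma.
Rotation about the center: fR = Iα with I = MR². No-slip gives a = αR, so f = (I/R²)a = M a.
Substituting: Mg sinθ = (1 + 1.000)Ma, so a = g sinθ/(1 + 1.000) = (9.81) sin 30.8° / 2.000 = 2.512 m/s².

a ≈ 2.51 m/s²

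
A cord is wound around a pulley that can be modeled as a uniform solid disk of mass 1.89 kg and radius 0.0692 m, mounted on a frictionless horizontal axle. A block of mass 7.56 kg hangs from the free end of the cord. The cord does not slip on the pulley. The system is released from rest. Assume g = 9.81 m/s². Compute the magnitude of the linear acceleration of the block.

a ≈ 8.72 m/s²

I = ½MR² = (1/2)(1.89)(0.0692)² = 0.004525 kg·m².
Block: mg − T = ma. Pulley: TR = Iα. No-slip: a = αR, so T = (I/R²)a = 0.9450·a.
Then mg = (m + 0.9450)a, so a = (7.56)(9.81)/(7.56 + 0.9450) = 8.720 m/s².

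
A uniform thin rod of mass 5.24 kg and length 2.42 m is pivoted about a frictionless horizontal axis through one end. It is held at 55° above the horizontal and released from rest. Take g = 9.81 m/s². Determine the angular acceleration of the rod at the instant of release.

About the pivot, I = (1/3)ML² = (1/3)(5.24)(2.42)² = 10.23 kg·m².
The weight acts at the center, a distance L/2 = 1.210 m from the pivot; τ = Mg(L/2) cos 55° = 35.68 N·m.
α = τ/I = 35.68/10.23 = 3.488 rad/s².
(Equivalently α = (3g/(2L)) cos 55° = 3.488 rad/s².)

α ≈ 3.49 rad/s²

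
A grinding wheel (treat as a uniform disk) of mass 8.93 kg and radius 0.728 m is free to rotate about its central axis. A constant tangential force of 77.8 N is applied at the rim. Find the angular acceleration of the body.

I = ½MR² = (1/2)(8.93)(0.728)² = 2.366 kg·m².
τ = F R = (77.8)(0.728) = 56.64 N·m.
Newton's second law for rotation, τ = Iα, gives α = τ/I = 56.64/2.366 = 23.93 rad/s².

α ≈ 23.9 rad/s²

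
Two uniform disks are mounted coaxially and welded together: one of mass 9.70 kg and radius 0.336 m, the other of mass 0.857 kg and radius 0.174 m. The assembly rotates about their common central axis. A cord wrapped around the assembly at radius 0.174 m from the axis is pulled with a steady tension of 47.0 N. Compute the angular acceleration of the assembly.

I = ½M₁R₁² + ½M₂R₂² = ½(9.70)(0.336)² + ½(0.857)(0.174)² = 0.5605 kg·m².
τ = F r = (47.0)(0.174) = 8.178 N·m.
α = τ/I = 8.178/0.5605 = 14.59 rad/s².

α ≈ 14.6 rad/s²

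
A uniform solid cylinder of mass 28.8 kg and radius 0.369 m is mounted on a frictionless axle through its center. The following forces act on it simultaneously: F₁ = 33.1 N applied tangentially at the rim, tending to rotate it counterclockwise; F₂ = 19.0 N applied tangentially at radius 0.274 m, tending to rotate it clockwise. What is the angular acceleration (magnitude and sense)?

α ≈ 3.57 rad/s², counterclockwise

I = ½MR² = (1/2)(28.8)(0.369)² = 1.961 kg·m².
Taking counterclockwise as positive: τ₁ = +(33.1)(0.369) = +12.21 N·m; τ₂ = −(19.0)(0.274) = −5.206 N·m.
Net torque τ = 7.008 N·m.
α = τ/I = 7.008/1.961 = 3.574 rad/s².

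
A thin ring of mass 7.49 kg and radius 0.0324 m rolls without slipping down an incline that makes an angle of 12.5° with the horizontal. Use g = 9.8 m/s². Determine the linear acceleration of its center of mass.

a ≈ 1.06 m/s²

Translation along the incline: Mg sinθ − f = Ma.
Rotation about the center: fR = Iα with I = MR². No-slip gives a = αR, so f = (I/R²)a = M a.
Substituting: Mg sinθ = (1 + 1.000)Ma, so a = g sinθ/(1 + 1.000) = (9.8) sin 12.5° / 2.000 = 1.061 m/s².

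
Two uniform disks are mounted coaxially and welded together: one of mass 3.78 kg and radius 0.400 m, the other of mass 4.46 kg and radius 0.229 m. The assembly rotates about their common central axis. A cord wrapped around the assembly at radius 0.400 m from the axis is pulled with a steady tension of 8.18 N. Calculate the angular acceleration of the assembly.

I = ½M₁R₁² + ½M₂R₂² = ½(3.78)(0.400)² + ½(4.46)(0.229)² = 0.4193 kg·m².
τ = F r = (8.18)(0.400) = 3.272 N·m.
α = τ/I = 3.272/0.4193 = 7.803 rad/s².

α ≈ 7.80 rad/s²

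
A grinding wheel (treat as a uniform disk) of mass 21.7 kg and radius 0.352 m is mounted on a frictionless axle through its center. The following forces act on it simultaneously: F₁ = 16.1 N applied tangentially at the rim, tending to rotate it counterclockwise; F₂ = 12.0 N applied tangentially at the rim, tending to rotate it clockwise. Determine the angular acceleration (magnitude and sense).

I = ½MR² = (1/2)(21.7)(0.352)² = 1.344 kg·m².
Taking counterclockwise as positive: τ₁ = +(16.1)(0.352) = +5.667 N·m; τ₂ = −(12.0)(0.352) = −4.224 N·m.
Net torque τ = 1.443 N·m.
α = τ/I = 1.443/1.344 = 1.074 rad/s².

α ≈ 1.07 rad/s², counterclockwise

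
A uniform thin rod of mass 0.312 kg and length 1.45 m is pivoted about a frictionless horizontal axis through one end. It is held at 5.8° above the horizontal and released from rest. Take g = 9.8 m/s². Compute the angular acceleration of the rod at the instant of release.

About the pivot, I = (1/3)ML² = (1/3)(0.312)(1.45)² = 0.2187 kg·m².
The weight acts at the center, a distance L/2 = 0.7250 m from the pivot; τ = Mg(L/2) cos 5.8° = 2.205 N·m.
α = τ/I = 2.205/0.2187 = 10.09 rad/s².

α ≈ 10.1 rad/s²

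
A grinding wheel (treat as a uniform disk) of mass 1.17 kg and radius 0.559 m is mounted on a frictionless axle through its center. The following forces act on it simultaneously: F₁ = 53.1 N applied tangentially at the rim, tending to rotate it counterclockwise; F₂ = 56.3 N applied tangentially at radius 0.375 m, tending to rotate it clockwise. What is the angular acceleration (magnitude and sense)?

I = ½MR² = (1/2)(1.17)(0.559)² = 0.1828 kg·m².
Taking counterclockwise as positive: τ₁ = +(53.1)(0.559) = +29.68 N·m; τ₂ = −(56.3)(0.375) = −21.11 N·m.
Net torque τ = 8.570 N·m.
α = τ/I = 8.570/0.1828 = 46.88 rad/s².

α ≈ 46.9 rad/s², counterclockwise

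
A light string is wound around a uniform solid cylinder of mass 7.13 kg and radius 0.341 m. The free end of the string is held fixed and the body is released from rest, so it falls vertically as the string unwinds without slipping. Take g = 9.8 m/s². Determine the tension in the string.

T ≈ 23.3 N

Translation: Mg − T = Ma. Rotation about the center: TR = Iα with I = ½MR².
With a = αR: T = (I/R²)a = (1/2)M a, so Mg = (1 + 0.5000)Ma.
a = g/(1 + 0.5000) = 9.8/1.500 = 6.533 m/s².
T = 0.5000·M·a = (0.5000)(7.13)(6.533) = 23.29 N.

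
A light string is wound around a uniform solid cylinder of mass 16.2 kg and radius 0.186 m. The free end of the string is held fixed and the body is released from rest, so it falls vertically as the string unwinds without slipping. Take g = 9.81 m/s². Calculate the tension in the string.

T ≈ 53.0 N

Translation: Mg − T = Ma. Rotation about the center: TR = Iα with I = ½MR².
With a = αR: T = (I/R²)a = (1/2)M a, so Mg = (1 + 0.5000)Ma.
a = g/(1 + 0.5000) = 9.81/1.500 = 6.540 m/s².
T = 0.5000·M·a = (0.5000)(16.2)(6.540) = 52.97 N.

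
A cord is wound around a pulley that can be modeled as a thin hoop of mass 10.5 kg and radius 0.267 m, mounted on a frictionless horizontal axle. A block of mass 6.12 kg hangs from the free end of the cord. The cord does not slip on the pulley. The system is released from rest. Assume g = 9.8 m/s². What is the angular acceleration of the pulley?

α ≈ 13.5 rad/s²

I = MR² = (10.5)(0.267)² = 0.7485 kg·m².
Block: mg − T = ma. Pulley: TR = Iα. No-slip: a = αR, so T = (I/R²)a = 10.50·a.
Then mg = (m + 10.50)a, so a = (6.12)(9.8)/(6.12 + 10.50) = 3.609 m/s².
α = a/R = 3.609/0.267 = 13.52 rad/s².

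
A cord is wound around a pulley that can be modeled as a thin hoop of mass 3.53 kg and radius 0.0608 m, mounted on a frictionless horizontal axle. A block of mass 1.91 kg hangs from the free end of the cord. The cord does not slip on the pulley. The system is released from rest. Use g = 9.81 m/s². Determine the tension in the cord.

T ≈ 12.2 N

I = MR² = (3.53)(0.0608)² = 0.01305 kg·m².
Block: mg − T = ma. Pulley: TR = Iα. No-slip: a = αR, so T = (I/R²)a = 3.530·a.
Then mg = (m + 3.530)a, so a = (1.91)(9.81)/(1.91 + 3.530) = 3.444 m/s².
T = 3.530·a = 12.16 N.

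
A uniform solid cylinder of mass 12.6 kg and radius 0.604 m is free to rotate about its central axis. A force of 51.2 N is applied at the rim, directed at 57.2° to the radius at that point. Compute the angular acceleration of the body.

α ≈ 11.3 rad/s²

I = ½MR² = (1/2)(12.6)(0.604)² = 2.298 kg·m².
Only the tangential component produces torque: τ = F R sinθ = (51.2)(0.604) sin 57.2° = 25.99 N·m.
Newton's second law for rotation, τ = Iα, gives α = τ/I = 25.99/2.298 = 11.31 rad/s².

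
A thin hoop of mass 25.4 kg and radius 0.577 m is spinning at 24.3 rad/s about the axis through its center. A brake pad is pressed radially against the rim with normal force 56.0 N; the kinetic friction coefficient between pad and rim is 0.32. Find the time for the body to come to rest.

I = MR² = (25.4)(0.577)² = 8.456 kg·m².
Friction force f = μN = (0.32)(56.0) = 17.92 N at the rim; torque magnitude τ = fR = 10.34 N·m, opposing ω.
|α| = τ/I = 10.34/8.456 = 1.223 rad/s² (deceleration).
0 = ω₀ − |α|t ⇒ t = ω₀/|α| = 24.3/1.223 = 19.87 s.

t ≈ 19.9 s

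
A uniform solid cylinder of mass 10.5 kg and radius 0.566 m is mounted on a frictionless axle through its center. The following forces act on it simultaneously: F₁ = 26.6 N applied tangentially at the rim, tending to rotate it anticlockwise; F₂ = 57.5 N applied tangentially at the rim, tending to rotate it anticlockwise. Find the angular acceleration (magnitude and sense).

α ≈ 28.3 rad/s², anticlockwise

I = ½MR² = (1/2)(10.5)(0.566)² = 1.682 kg·m².
Taking anticlockwise as positive: τ₁ = +(26.6)(0.566) = +15.06 N·m; τ₂ = +(57.5)(0.566) = +32.54 N·m.
Net torque τ = 47.60 N·m.
α = τ/I = 47.60/1.682 = 28.30 rad/s².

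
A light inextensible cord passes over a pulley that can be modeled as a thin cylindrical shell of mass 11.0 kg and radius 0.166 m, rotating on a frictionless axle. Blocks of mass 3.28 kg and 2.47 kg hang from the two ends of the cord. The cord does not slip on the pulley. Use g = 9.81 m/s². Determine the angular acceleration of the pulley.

α ≈ 2.86 rad/s²

I = MR² = (11.0)(0.166)² = 0.3031 kg·m².
Heavier block: m₁g − T₁ = m₁a. Lighter block: T₂ − m₂g = m₂a.
Pulley: (T₁ − T₂)R = Iα = I(a/R), so T₁ − T₂ = (I/R²)a = 1·M_p a = 11.00·a.
Adding the three: (m₁ − m₂)g = (m₁ + m₂ + 11.00)a, so a = (3.28 − 2.47)(9.81)/(3.28 + 2.47 + 11.00) = 0.4744 m/s².
α = a/R = 0.4744/0.166 = 2.858 rad/s².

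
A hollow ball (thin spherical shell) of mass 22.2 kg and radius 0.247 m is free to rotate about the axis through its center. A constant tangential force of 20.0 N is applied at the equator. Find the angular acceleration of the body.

α ≈ 5.47 rad/s²

I = (2/3)MR² = (2/3)(22.2)(0.247)² = 0.9029 kg·m².
τ = F R = (20.0)(0.247) = 4.940 N·m.
Newton's second law for rotation, τ = Iα, gives α = τ/I = 4.940/0.9029 = 5.471 rad/s².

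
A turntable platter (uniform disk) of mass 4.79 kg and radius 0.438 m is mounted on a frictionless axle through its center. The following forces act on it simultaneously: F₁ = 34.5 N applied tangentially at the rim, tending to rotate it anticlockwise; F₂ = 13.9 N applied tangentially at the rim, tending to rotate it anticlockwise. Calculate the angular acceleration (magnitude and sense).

I = ½MR² = (1/2)(4.79)(0.438)² = 0.4595 kg·m².
Taking anticlockwise as positive: τ₁ = +(34.5)(0.438) = +15.11 N·m; τ₂ = +(13.9)(0.438) = +6.088 N·m.
Net torque τ = 21.20 N·m.
α = τ/I = 21.20/0.4595 = 46.14 rad/s².

α ≈ 46.1 rad/s², anticlockwise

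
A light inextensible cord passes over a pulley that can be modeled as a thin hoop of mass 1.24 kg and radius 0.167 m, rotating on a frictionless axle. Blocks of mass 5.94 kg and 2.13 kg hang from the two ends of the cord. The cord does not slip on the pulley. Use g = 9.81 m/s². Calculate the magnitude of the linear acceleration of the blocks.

I = MR² = (1.24)(0.167)² = 0.03458 kg·m².
Heavier block: m₁g − T₁ = m₁a. Lighter block: T₂ − m₂g = m₂a.
Pulley: (T₁ − T₂)R = Iα = I(a/R), so T₁ − T₂ = (I/R²)a = 1·M_p a = 1.240·a.
Adding the three: (m₁ − m₂)g = (m₁ + m₂ + 1.240)a, so a = (5.94 − 2.13)(9.81)/(5.94 + 2.13 + 1.240) = 4.015 m/s².

a ≈ 4.01 m/s²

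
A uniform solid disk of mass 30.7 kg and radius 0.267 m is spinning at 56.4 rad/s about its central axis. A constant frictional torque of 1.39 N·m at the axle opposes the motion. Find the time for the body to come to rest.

I = ½MR² = (1/2)(30.7)(0.267)² = 1.094 kg·m².
The net torque has magnitude 1.39 N·m, opposing ω.
|α| = τ/I = 1.390/1.094 = 1.270 rad/s² (deceleration).
0 = ω₀ − |α|t ⇒ t = ω₀/|α| = 56.4/1.270 = 44.40 s.

t ≈ 44.4 s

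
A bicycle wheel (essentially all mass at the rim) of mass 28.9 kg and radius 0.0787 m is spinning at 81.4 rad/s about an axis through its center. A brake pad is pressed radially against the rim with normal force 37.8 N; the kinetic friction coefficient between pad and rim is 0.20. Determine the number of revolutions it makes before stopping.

I = MR² = (28.9)(0.0787)² = 0.1790 kg·m².
Friction force f = μN = (0.20)(37.8) = 7.560 N at the rim; torque magnitude τ = fR = 0.5950 N·m, opposing ω.
|α| = τ/I = 0.5950/0.1790 = 3.324 rad/s² (deceleration).
ω² = ω₀² − 2|α|θ with ω = 0 ⇒ θ = ω₀²/(2|α|) = 996.7 rad = 158.6 rev.

≈ 159 revolutions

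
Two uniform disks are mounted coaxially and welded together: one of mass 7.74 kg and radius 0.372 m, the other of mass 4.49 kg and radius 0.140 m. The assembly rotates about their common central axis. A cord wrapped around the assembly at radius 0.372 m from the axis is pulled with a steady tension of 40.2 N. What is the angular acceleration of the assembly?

I = ½M₁R₁² + ½M₂R₂² = ½(7.74)(0.372)² + ½(4.49)(0.140)² = 0.5795 kg·m².
τ = F r = (40.2)(0.372) = 14.95 N·m.
α = τ/I = 14.95/0.5795 = 25.80 rad/s².

α ≈ 25.8 rad/s²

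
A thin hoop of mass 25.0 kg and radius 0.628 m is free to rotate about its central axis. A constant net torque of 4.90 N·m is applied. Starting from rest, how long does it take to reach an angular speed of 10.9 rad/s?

I = MR² = (25.0)(0.628)² = 9.860 kg·m².
α = τ/I = 4.90/9.860 = 0.4970 rad/s².
ω = αt ⇒ t = ω/α = 10.9/0.4970 = 21.93 s.

t ≈ 21.9 s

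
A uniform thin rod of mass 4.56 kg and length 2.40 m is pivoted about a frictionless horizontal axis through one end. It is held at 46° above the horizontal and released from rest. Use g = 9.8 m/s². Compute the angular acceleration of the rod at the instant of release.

About the pivot, I = (1/3)ML² = (1/3)(4.56)(2.40)² = 8.755 kg·m².
The weight acts at the center, a distance L/2 = 1.200 m from the pivot; τ = Mg(L/2) cos 46° = 37.25 N·m.
α = τ/I = 37.25/8.755 = 4.255 rad/s².

α ≈ 4.25 rad/s²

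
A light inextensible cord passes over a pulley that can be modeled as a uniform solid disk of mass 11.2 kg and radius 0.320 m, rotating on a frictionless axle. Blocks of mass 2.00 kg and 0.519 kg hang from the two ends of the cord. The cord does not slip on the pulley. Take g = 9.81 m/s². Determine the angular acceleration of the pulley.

α ≈ 5.59 rad/s²

I = ½MR² = (1/2)(11.2)(0.320)² = 0.5734 kg·m².
Heavier block: m₁g − T₁ = m₁a. Lighter block: T₂ − m₂g = m₂a.
Pulley: (T₁ − T₂)R = Iα = I(a/R), so T₁ − T₂ = (I/R²)a = (1/2)M_p a = 5.600·a.
Adding the three: (m₁ − m₂)g = (m₁ + m₂ + 5.600)a, so a = (2.00 − 0.519)(9.81)/(2.00 + 0.519 + 5.600) = 1.789 m/s².
α = a/R = 1.789/0.320 = 5.592 rad/s².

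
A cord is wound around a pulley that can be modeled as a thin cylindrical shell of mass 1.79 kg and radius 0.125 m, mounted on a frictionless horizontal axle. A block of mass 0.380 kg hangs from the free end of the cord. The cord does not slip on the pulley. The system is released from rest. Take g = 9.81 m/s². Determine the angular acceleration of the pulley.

α ≈ 13.7 rad/s²

I = MR² = (1.79)(0.125)² = 0.02797 kg·m².
Block: mg − T = ma. Pulley: TR = Iα. No-slip: a = αR, so T = (I/R²)a = 1.790·a.
Then mg = (m + 1.790)a, so a = (0.380)(9.81)/(0.380 + 1.790) = 1.718 m/s².
α = a/R = 1.718/0.125 = 13.74 rad/s².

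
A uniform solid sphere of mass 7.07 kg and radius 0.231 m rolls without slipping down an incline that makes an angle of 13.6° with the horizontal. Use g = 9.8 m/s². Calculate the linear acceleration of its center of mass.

a ≈ 1.65 m/s²

Translation along the incline: Mg sinθ − f = Ma.
Rotation about the center: fR = Iα with I = (2/5)MR². No-slip gives a = αR, so f = (I/R²)a = (2/5)M a.
Substituting: Mg sinθ = (1 + 0.4000)Ma, so a = g sinθ/(1 + 0.4000) = (9.8) sin 13.6° / 1.400 = 1.646 m/s².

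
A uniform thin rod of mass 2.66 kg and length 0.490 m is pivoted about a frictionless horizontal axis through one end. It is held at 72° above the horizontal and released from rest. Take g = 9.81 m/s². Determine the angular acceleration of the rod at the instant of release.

About the pivot, I = (1/3)ML² = (1/3)(2.66)(0.490)² = 0.2129 kg·m².
The weight acts at the center, a distance L/2 = 0.2450 m from the pivot; τ = Mg(L/2) cos 72° = 1.976 N·m.
α = τ/I = 1.976/0.2129 = 9.280 rad/s².

α ≈ 9.28 rad/s²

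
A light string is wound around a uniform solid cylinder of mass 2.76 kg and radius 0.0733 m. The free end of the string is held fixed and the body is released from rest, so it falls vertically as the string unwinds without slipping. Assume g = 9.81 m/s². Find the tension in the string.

T ≈ 9.03 N

Translation: Mg − T = Ma. Rotation about the center: TR = Iα with I = ½MR².
With a = αR: T = (I/R²)a = (1/2)M a, so Mg = (1 + 0.5000)Ma.
a = g/(1 + 0.5000) = 9.81/1.500 = 6.540 m/s².
T = 0.5000·M·a = (0.5000)(2.76)(6.540) = 9.025 N.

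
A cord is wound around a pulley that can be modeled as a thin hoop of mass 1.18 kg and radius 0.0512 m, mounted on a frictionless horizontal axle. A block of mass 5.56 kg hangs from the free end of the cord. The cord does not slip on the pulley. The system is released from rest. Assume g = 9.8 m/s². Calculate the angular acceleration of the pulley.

α ≈ 158 rad/s²

I = MR² = (1.18)(0.0512)² = 0.003093 kg·m².
Block: mg − T = ma. Pulley: TR = Iα. No-slip: a = αR, so T = (I/R²)a = 1.180·a.
Then mg = (m + 1.180)a, so a = (5.56)(9.8)/(5.56 + 1.180) = 8.084 m/s².
α = a/R = 8.084/0.0512 = 157.9 rad/s².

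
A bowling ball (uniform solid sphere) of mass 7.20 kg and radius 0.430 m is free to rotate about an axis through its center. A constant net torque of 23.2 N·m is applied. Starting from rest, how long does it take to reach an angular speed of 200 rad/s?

I = (2/5)MR² = (2/5)(7.20)(0.430)² = 0.5325 kg·m².
α = τ/I = 23.2/0.5325 = 43.57 rad/s².
ω = αt ⇒ t = ω/α = 200/43.57 = 4.591 s.

t ≈ 4.59 s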